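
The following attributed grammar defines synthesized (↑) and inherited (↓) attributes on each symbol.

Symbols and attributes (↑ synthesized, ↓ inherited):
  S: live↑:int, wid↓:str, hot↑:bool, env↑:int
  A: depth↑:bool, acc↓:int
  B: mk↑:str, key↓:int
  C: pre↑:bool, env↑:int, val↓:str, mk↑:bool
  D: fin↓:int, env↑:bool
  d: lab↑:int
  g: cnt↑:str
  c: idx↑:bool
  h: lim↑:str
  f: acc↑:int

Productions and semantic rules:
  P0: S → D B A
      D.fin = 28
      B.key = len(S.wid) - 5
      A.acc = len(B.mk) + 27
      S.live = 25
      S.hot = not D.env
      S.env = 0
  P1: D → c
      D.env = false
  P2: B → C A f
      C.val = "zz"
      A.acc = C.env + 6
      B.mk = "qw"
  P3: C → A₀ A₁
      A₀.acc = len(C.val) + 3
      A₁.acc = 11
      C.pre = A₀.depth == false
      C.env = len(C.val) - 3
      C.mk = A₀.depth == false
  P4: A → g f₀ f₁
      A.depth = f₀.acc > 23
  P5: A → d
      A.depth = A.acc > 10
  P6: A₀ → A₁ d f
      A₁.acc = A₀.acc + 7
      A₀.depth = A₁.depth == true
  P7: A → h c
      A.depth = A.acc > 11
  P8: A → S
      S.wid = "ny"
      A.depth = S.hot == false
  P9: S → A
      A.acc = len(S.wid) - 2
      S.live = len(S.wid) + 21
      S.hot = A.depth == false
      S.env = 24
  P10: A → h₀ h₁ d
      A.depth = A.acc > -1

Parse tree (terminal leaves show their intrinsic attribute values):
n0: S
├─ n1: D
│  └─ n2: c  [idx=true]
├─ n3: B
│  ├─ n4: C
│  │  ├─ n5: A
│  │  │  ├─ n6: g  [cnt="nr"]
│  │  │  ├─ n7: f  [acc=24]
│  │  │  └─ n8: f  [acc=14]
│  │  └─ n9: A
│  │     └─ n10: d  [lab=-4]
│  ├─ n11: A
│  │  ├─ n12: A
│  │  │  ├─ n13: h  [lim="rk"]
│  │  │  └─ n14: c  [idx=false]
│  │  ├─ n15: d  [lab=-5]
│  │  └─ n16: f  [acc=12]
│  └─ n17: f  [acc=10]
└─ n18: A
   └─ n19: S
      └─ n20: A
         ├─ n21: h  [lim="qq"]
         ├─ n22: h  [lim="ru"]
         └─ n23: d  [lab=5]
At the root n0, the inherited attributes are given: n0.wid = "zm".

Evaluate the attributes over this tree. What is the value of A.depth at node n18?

1. n0.wid = "zm"  [given at root]
2. n1.fin = 28  [28]
3. n2.idx = true  [terminal]
4. n1.env = false  [false]
5. n3.key = -3  [len(S.wid) - 5]
6. n4.val = "zz"  ["zz"]
7. n5.acc = 5  [len(C.val) + 3]
8. n6.cnt = "nr"  [terminal]
9. n7.acc = 24  [terminal]
10. n8.acc = 14  [terminal]
11. n5.depth = true  [f₀.acc > 23]
12. n9.acc = 11  [11]
13. n10.lab = -4  [terminal]
14. n9.depth = true  [A.acc > 10]
15. n4.pre = false  [A₀.depth == false]
16. n4.env = -1  [len(C.val) - 3]
17. n4.mk = false  [A₀.depth == false]
18. n11.acc = 5  [C.env + 6]
19. n12.acc = 12  [A₀.acc + 7]
20. n13.lim = "rk"  [terminal]
21. n14.idx = false  [terminal]
22. n12.depth = true  [A.acc > 11]
23. n15.lab = -5  [terminal]
24. n16.acc = 12  [terminal]
25. n11.depth = true  [A₁.depth == true]
26. n17.acc = 10  [terminal]
27. n3.mk = "qw"  ["qw"]
28. n18.acc = 29  [len(B.mk) + 27]
29. n19.wid = "ny"  ["ny"]
30. n20.acc = 0  [len(S.wid) - 2]
31. n21.lim = "qq"  [terminal]
32. n22.lim = "ru"  [terminal]
33. n23.lab = 5  [terminal]
34. n20.depth = true  [A.acc > -1]
35. n19.live = 23  [len(S.wid) + 21]
36. n19.hot = false  [A.depth == false]
37. n19.env = 24  [24]
38. n18.depth = true  [S.hot == false]
39. n0.live = 25  [25]
40. n0.hot = true  [not D.env]
41. n0.env = 0  [0]

true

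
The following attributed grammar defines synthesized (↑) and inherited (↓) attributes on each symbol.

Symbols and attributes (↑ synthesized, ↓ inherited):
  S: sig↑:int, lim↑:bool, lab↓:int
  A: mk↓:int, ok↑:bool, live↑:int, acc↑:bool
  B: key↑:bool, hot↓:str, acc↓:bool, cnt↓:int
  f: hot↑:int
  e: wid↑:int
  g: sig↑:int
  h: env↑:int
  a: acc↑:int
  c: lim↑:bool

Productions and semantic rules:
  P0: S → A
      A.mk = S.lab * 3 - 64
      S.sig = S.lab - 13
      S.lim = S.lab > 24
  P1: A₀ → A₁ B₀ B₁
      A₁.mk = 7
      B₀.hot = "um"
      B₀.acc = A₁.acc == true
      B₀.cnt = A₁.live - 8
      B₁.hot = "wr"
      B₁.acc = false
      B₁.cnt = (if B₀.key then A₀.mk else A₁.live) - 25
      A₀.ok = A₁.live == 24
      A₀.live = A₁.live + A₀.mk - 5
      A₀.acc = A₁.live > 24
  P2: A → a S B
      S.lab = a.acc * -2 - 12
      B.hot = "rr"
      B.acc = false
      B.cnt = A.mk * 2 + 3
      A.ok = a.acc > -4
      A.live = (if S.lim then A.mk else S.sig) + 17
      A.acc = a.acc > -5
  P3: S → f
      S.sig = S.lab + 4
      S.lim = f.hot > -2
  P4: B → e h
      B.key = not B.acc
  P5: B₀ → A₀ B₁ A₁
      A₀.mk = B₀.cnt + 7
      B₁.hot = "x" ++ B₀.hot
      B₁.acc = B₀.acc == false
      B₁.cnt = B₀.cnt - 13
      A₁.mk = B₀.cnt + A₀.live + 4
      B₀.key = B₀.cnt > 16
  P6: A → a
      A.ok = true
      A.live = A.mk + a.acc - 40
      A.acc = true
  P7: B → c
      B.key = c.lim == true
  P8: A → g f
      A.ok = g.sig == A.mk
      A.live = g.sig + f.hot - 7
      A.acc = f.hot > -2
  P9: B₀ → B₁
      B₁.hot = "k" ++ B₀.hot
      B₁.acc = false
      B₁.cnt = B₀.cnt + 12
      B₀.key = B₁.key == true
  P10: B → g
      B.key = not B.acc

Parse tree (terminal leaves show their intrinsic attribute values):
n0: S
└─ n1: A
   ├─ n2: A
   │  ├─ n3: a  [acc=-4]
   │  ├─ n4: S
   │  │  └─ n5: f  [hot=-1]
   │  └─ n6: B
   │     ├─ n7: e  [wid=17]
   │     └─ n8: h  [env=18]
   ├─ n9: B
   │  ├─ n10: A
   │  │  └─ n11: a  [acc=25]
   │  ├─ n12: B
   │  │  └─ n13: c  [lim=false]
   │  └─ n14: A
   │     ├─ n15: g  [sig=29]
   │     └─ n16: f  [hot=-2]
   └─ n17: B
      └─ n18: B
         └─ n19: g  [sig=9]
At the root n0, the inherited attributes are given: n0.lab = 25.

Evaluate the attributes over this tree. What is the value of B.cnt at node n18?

11

1. n0.lab = 25  [given at root]
2. n1.mk = 11  [S.lab * 3 - 64]
3. n2.mk = 7  [7]
4. n3.acc = -4  [terminal]
5. n4.lab = -4  [a.acc * -2 - 12]
6. n5.hot = -1  [terminal]
7. n4.sig = 0  [S.lab + 4]
8. n4.lim = true  [f.hot > -2]
9. n6.hot = "rr"  ["rr"]
10. n6.acc = false  [false]
11. n6.cnt = 17  [A.mk * 2 + 3]
12. n7.wid = 17  [terminal]
13. n8.env = 18  [terminal]
14. n6.key = true  [not B.acc]
15. n2.ok = false  [a.acc > -4]
16. n2.live = 24  [(if S.lim then A.mk else S.sig) + 17]
17. n2.acc = true  [a.acc > -5]
18. n9.hot = "um"  ["um"]
19. n9.acc = true  [A₁.acc == true]
20. n9.cnt = 16  [A₁.live - 8]
21. n10.mk = 23  [B₀.cnt + 7]
22. n11.acc = 25  [terminal]
23. n10.ok = true  [true]
24. n10.live = 8  [A.mk + a.acc - 40]
25. n10.acc = true  [true]
26. n12.hot = "xum"  ["x" ++ B₀.hot]
27. n12.acc = false  [B₀.acc == false]
28. n12.cnt = 3  [B₀.cnt - 13]
29. n13.lim = false  [terminal]
30. n12.key = false  [c.lim == true]
31. n14.mk = 28  [B₀.cnt + A₀.live + 4]
32. n15.sig = 29  [terminal]
33. n16.hot = -2  [terminal]
34. n14.ok = false  [g.sig == A.mk]
35. n14.live = 20  [g.sig + f.hot - 7]
36. n14.acc = false  [f.hot > -2]
37. n9.key = false  [B₀.cnt > 16]
38. n17.hot = "wr"  ["wr"]
39. n17.acc = false  [false]
40. n17.cnt = -1  [(if B₀.key then A₀.mk else A₁.live) - 25]
41. n18.hot = "kwr"  ["k" ++ B₀.hot]
42. n18.acc = false  [false]
43. n18.cnt = 11  [B₀.cnt + 12]
44. n19.sig = 9  [terminal]
45. n18.key = true  [not B.acc]
46. n17.key = true  [B₁.key == true]
47. n1.ok = true  [A₁.live == 24]
48. n1.live = 30  [A₁.live + A₀.mk - 5]
49. n1.acc = false  [A₁.live > 24]
50. n0.sig = 12  [S.lab - 13]
51. n0.lim = true  [S.lab > 24]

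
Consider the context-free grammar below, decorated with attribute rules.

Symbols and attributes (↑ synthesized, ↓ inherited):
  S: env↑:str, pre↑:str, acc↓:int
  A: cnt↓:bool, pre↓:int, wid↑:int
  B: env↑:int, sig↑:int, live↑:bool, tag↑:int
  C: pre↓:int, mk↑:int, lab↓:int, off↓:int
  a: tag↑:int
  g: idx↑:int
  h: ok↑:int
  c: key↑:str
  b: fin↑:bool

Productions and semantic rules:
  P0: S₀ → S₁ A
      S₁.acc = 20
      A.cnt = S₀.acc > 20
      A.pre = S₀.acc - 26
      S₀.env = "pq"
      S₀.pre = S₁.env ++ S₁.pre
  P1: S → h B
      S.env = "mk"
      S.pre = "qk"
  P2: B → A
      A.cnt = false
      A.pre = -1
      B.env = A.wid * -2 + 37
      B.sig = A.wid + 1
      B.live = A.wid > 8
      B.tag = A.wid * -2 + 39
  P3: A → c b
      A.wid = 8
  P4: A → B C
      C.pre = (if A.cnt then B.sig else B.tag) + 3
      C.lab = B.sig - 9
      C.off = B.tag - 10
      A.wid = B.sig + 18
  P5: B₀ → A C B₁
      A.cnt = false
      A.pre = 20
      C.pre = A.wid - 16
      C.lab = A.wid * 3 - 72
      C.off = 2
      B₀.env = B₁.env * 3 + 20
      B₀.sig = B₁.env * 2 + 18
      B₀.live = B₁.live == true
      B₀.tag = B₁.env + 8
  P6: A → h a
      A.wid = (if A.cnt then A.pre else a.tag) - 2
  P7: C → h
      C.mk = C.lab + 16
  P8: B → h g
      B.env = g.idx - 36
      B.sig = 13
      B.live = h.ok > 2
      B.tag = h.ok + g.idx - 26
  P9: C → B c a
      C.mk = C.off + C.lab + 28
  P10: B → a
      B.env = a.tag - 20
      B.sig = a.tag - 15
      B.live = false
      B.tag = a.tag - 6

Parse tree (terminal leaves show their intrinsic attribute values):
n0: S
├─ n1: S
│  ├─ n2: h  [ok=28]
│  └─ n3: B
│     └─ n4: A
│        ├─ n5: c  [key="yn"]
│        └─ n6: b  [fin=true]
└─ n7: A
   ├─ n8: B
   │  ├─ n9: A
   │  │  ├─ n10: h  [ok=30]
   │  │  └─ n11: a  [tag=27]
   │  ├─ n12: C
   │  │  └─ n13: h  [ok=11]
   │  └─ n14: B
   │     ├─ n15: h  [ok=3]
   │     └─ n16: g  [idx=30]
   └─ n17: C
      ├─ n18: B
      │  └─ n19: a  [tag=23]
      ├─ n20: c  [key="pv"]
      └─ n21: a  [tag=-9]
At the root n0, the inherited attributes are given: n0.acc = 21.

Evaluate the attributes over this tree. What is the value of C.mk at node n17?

17

1. n0.acc = 21  [given at root]
2. n1.acc = 20  [20]
3. n2.ok = 28  [terminal]
4. n4.cnt = false  [false]
5. n4.pre = -1  [-1]
6. n5.key = "yn"  [terminal]
7. n6.fin = true  [terminal]
8. n4.wid = 8  [8]
9. n3.env = 21  [A.wid * -2 + 37]
10. n3.sig = 9  [A.wid + 1]
11. n3.live = false  [A.wid > 8]
12. n3.tag = 23  [A.wid * -2 + 39]
13. n1.env = "mk"  ["mk"]
14. n1.pre = "qk"  ["qk"]
15. n7.cnt = true  [S₀.acc > 20]
16. n7.pre = -5  [S₀.acc - 26]
17. n9.cnt = false  [false]
18. n9.pre = 20  [20]
19. n10.ok = 30  [terminal]
20. n11.tag = 27  [terminal]
21. n9.wid = 25  [(if A.cnt then A.pre else a.tag) - 2]
22. n12.pre = 9  [A.wid - 16]
23. n12.lab = 3  [A.wid * 3 - 72]
24. n12.off = 2  [2]
25. n13.ok = 11  [terminal]
26. n12.mk = 19  [C.lab + 16]
27. n15.ok = 3  [terminal]
28. n16.idx = 30  [terminal]
29. n14.env = -6  [g.idx - 36]
30. n14.sig = 13  [13]
31. n14.live = true  [h.ok > 2]
32. n14.tag = 7  [h.ok + g.idx - 26]
33. n8.env = 2  [B₁.env * 3 + 20]
34. n8.sig = 6  [B₁.env * 2 + 18]
35. n8.live = true  [B₁.live == true]
36. n8.tag = 2  [B₁.env + 8]
37. n17.pre = 9  [(if A.cnt then B.sig else B.tag) + 3]
38. n17.lab = -3  [B.sig - 9]
39. n17.off = -8  [B.tag - 10]
40. n19.tag = 23  [terminal]
41. n18.env = 3  [a.tag - 20]
42. n18.sig = 8  [a.tag - 15]
43. n18.live = false  [false]
44. n18.tag = 17  [a.tag - 6]
45. n20.key = "pv"  [terminal]
46. n21.tag = -9  [terminal]
47. n17.mk = 17  [C.off + C.lab + 28]
48. n7.wid = 24  [B.sig + 18]
49. n0.env = "pq"  ["pq"]
50. n0.pre = "mkqk"  [S₁.env ++ S₁.pre]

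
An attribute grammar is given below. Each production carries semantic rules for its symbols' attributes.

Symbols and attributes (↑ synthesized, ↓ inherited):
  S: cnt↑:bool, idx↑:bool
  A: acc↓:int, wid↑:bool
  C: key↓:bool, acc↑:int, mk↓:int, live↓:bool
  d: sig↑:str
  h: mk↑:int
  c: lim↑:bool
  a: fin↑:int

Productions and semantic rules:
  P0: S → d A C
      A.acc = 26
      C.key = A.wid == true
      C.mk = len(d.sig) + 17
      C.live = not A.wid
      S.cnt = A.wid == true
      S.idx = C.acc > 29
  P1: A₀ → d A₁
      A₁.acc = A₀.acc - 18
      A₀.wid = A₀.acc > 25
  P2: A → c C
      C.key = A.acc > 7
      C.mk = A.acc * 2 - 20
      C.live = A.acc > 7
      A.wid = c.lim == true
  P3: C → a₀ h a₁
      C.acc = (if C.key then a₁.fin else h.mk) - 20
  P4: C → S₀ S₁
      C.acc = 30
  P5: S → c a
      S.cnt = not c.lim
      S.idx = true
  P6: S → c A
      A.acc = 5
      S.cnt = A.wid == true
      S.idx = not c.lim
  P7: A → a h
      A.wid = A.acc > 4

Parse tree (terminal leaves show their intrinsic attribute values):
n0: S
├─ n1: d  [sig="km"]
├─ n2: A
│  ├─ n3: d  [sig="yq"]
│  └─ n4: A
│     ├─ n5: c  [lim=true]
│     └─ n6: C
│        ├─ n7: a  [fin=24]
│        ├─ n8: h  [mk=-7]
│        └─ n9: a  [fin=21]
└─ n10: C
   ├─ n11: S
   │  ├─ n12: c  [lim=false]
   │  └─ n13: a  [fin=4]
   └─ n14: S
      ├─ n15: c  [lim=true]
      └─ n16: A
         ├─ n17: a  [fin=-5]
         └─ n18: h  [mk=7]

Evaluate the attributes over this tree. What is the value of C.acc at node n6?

1

1. n1.sig = "km"  [terminal]
2. n2.acc = 26  [26]
3. n3.sig = "yq"  [terminal]
4. n4.acc = 8  [A₀.acc - 18]
5. n5.lim = true  [terminal]
6. n6.key = true  [A.acc > 7]
7. n6.mk = -4  [A.acc * 2 - 20]
8. n6.live = true  [A.acc > 7]
9. n7.fin = 24  [terminal]
10. n8.mk = -7  [terminal]
11. n9.fin = 21  [terminal]
12. n6.acc = 1  [(if C.key then a₁.fin else h.mk) - 20]
13. n4.wid = true  [c.lim == true]
14. n2.wid = true  [A₀.acc > 25]
15. n10.key = true  [A.wid == true]
16. n10.mk = 19  [len(d.sig) + 17]
17. n10.live = false  [not A.wid]
18. n12.lim = false  [terminal]
19. n13.fin = 4  [terminal]
20. n11.cnt = true  [not c.lim]
21. n11.idx = true  [true]
22. n15.lim = true  [terminal]
23. n16.acc = 5  [5]
24. n17.fin = -5  [terminal]
25. n18.mk = 7  [terminal]
26. n16.wid = true  [A.acc > 4]
27. n14.cnt = true  [A.wid == true]
28. n14.idx = false  [not c.lim]
29. n10.acc = 30  [30]
30. n0.cnt = true  [A.wid == true]
31. n0.idx = true  [C.acc > 29]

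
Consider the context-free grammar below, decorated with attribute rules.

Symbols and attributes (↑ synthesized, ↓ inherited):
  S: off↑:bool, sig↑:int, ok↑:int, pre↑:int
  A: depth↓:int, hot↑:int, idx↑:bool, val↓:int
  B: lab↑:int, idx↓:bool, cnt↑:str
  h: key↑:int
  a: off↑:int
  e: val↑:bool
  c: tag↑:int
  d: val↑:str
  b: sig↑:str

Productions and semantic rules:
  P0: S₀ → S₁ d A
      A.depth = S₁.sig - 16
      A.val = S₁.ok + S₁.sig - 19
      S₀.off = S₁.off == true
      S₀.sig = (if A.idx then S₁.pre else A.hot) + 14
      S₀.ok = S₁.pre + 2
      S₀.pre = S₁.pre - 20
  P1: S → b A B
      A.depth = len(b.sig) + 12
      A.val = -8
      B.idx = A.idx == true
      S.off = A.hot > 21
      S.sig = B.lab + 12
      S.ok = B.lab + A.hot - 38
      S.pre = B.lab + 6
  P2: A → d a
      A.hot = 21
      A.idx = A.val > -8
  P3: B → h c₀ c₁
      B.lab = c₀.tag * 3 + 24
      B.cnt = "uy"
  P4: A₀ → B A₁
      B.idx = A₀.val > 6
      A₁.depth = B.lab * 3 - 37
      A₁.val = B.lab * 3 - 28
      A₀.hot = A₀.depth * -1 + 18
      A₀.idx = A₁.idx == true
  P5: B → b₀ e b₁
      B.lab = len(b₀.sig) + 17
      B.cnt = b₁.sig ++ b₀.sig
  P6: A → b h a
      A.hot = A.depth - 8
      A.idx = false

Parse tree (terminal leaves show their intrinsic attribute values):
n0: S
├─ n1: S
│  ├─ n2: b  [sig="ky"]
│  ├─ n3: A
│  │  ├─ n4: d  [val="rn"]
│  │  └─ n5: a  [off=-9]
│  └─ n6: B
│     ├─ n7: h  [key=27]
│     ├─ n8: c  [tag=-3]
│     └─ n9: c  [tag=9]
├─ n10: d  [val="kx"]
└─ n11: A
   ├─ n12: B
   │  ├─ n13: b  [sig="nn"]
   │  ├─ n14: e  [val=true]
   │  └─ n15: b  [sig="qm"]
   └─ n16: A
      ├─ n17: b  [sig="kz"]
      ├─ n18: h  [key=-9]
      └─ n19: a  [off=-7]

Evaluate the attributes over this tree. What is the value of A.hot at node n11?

1. n2.sig = "ky"  [terminal]
2. n3.depth = 14  [len(b.sig) + 12]
3. n3.val = -8  [-8]
4. n4.val = "rn"  [terminal]
5. n5.off = -9  [terminal]
6. n3.hot = 21  [21]
7. n3.idx = false  [A.val > -8]
8. n6.idx = false  [A.idx == true]
9. n7.key = 27  [terminal]
10. n8.tag = -3  [terminal]
11. n9.tag = 9  [terminal]
12. n6.lab = 15  [c₀.tag * 3 + 24]
13. n6.cnt = "uy"  ["uy"]
14. n1.off = false  [A.hot > 21]
15. n1.sig = 27  [B.lab + 12]
16. n1.ok = -2  [B.lab + A.hot - 38]
17. n1.pre = 21  [B.lab + 6]
18. n10.val = "kx"  [terminal]
19. n11.depth = 11  [S₁.sig - 16]
20. n11.val = 6  [S₁.ok + S₁.sig - 19]
21. n12.idx = false  [A₀.val > 6]
22. n13.sig = "nn"  [terminal]
23. n14.val = true  [terminal]
24. n15.sig = "qm"  [terminal]
25. n12.lab = 19  [len(b₀.sig) + 17]
26. n12.cnt = "qmnn"  [b₁.sig ++ b₀.sig]
27. n16.depth = 20  [B.lab * 3 - 37]
28. n16.val = 29  [B.lab * 3 - 28]
29. n17.sig = "kz"  [terminal]
30. n18.key = -9  [terminal]
31. n19.off = -7  [terminal]
32. n16.hot = 12  [A.depth - 8]
33. n16.idx = false  [false]
34. n11.hot = 7  [A₀.depth * -1 + 18]
35. n11.idx = false  [A₁.idx == true]
36. n0.off = false  [S₁.off == true]
37. n0.sig = 21  [(if A.idx then S₁.pre else A.hot) + 14]
38. n0.ok = 23  [S₁.pre + 2]
39. n0.pre = 1  [S₁.pre - 20]

7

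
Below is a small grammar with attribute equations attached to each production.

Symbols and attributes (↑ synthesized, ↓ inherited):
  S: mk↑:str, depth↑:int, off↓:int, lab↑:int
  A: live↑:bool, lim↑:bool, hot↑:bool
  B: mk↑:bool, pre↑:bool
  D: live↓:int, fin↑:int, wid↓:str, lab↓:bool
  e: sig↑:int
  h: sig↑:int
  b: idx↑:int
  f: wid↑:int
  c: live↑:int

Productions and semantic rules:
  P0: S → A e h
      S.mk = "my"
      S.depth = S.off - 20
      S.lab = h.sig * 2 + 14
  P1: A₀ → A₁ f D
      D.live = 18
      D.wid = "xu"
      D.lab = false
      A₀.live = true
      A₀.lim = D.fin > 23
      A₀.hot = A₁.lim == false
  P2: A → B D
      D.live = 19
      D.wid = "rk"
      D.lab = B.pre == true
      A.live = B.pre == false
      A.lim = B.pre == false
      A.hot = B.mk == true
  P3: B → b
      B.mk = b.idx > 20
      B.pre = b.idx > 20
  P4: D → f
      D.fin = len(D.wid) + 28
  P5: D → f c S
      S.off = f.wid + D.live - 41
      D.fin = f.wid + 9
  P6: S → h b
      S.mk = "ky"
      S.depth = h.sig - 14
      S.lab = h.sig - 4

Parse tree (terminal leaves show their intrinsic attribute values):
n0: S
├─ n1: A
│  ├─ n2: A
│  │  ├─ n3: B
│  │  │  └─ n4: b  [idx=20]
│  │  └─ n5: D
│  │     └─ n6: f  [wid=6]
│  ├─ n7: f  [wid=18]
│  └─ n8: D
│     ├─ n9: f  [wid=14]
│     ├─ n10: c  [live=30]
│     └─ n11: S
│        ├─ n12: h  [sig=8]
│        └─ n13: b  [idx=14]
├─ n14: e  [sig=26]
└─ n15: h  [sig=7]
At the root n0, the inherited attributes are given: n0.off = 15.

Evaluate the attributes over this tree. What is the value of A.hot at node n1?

1. n0.off = 15  [given at root]
2. n4.idx = 20  [terminal]
3. n3.mk = false  [b.idx > 20]
4. n3.pre = false  [b.idx > 20]
5. n5.live = 19  [19]
6. n5.wid = "rk"  ["rk"]
7. n5.lab = false  [B.pre == true]
8. n6.wid = 6  [terminal]
9. n5.fin = 30  [len(D.wid) + 28]
10. n2.live = true  [B.pre == false]
11. n2.lim = true  [B.pre == false]
12. n2.hot = false  [B.mk == true]
13. n7.wid = 18  [terminal]
14. n8.live = 18  [18]
15. n8.wid = "xu"  ["xu"]
16. n8.lab = false  [false]
17. n9.wid = 14  [terminal]
18. n10.live = 30  [terminal]
19. n11.off = -9  [f.wid + D.live - 41]
20. n12.sig = 8  [terminal]
21. n13.idx = 14  [terminal]
22. n11.mk = "ky"  ["ky"]
23. n11.depth = -6  [h.sig - 14]
24. n11.lab = 4  [h.sig - 4]
25. n8.fin = 23  [f.wid + 9]
26. n1.live = true  [true]
27. n1.lim = false  [D.fin > 23]
28. n1.hot = false  [A₁.lim == false]
29. n14.sig = 26  [terminal]
30. n15.sig = 7  [terminal]
31. n0.mk = "my"  ["my"]
32. n0.depth = -5  [S.off - 20]
33. n0.lab = 28  [h.sig * 2 + 14]

false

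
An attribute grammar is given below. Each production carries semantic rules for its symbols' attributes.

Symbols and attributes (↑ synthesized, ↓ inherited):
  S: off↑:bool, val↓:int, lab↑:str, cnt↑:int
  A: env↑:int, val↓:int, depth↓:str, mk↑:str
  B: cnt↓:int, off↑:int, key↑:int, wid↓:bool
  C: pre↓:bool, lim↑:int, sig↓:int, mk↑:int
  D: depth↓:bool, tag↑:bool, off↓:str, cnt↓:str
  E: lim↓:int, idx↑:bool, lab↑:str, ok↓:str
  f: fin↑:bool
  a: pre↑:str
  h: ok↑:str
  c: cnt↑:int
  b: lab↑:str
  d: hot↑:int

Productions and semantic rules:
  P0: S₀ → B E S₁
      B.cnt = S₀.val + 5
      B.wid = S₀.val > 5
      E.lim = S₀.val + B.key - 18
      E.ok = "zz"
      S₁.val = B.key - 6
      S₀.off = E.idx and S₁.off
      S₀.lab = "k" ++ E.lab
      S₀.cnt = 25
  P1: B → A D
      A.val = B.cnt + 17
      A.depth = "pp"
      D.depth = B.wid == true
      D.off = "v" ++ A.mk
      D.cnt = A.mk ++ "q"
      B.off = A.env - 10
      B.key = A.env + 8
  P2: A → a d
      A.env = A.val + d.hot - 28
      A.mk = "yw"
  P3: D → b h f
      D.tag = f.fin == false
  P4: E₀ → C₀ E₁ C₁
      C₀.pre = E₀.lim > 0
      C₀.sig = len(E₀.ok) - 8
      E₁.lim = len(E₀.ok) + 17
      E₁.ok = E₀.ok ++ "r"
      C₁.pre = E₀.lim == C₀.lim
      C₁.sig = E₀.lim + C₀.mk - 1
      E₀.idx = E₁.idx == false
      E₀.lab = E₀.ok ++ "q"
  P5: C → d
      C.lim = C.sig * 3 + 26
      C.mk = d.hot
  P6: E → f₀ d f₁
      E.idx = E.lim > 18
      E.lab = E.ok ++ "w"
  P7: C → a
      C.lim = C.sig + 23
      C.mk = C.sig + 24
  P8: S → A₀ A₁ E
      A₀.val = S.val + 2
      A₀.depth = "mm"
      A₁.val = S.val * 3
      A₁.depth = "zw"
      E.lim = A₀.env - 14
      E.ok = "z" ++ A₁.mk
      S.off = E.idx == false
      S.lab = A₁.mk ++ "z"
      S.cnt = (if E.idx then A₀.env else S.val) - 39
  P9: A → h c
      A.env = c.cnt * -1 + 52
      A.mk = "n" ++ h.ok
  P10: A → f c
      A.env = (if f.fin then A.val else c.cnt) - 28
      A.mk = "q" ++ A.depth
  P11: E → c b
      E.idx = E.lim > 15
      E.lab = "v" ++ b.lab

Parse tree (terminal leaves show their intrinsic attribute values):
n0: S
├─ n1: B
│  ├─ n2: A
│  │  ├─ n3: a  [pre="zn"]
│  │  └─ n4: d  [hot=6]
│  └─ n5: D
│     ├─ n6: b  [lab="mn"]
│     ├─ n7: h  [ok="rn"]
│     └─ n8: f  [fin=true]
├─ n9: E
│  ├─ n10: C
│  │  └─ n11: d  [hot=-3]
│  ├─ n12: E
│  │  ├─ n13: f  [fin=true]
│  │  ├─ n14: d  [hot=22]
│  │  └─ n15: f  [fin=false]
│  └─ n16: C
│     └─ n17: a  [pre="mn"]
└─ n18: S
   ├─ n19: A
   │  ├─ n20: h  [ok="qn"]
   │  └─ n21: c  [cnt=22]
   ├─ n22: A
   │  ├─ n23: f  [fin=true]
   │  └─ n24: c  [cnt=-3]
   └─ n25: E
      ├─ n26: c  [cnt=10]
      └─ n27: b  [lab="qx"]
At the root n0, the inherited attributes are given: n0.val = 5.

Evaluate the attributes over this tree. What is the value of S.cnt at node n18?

1. n0.val = 5  [given at root]
2. n1.cnt = 10  [S₀.val + 5]
3. n1.wid = false  [S₀.val > 5]
4. n2.val = 27  [B.cnt + 17]
5. n2.depth = "pp"  ["pp"]
6. n3.pre = "zn"  [terminal]
7. n4.hot = 6  [terminal]
8. n2.env = 5  [A.val + d.hot - 28]
9. n2.mk = "yw"  ["yw"]
10. n5.depth = false  [B.wid == true]
11. n5.off = "vyw"  ["v" ++ A.mk]
12. n5.cnt = "ywq"  [A.mk ++ "q"]
13. n6.lab = "mn"  [terminal]
14. n7.ok = "rn"  [terminal]
15. n8.fin = true  [terminal]
16. n5.tag = false  [f.fin == false]
17. n1.off = -5  [A.env - 10]
18. n1.key = 13  [A.env + 8]
19. n9.lim = 0  [S₀.val + B.key - 18]
20. n9.ok = "zz"  ["zz"]
21. n10.pre = false  [E₀.lim > 0]
22. n10.sig = -6  [len(E₀.ok) - 8]
23. n11.hot = -3  [terminal]
24. n10.lim = 8  [C.sig * 3 + 26]
25. n10.mk = -3  [d.hot]
26. n12.lim = 19  [len(E₀.ok) + 17]
27. n12.ok = "zzr"  [E₀.ok ++ "r"]
28. n13.fin = true  [terminal]
29. n14.hot = 22  [terminal]
30. n15.fin = false  [terminal]
31. n12.idx = true  [E.lim > 18]
32. n12.lab = "zzrw"  [E.ok ++ "w"]
33. n16.pre = false  [E₀.lim == C₀.lim]
34. n16.sig = -4  [E₀.lim + C₀.mk - 1]
35. n17.pre = "mn"  [terminal]
36. n16.lim = 19  [C.sig + 23]
37. n16.mk = 20  [C.sig + 24]
38. n9.idx = false  [E₁.idx == false]
39. n9.lab = "zzq"  [E₀.ok ++ "q"]
40. n18.val = 7  [B.key - 6]
41. n19.val = 9  [S.val + 2]
42. n19.depth = "mm"  ["mm"]
43. n20.ok = "qn"  [terminal]
44. n21.cnt = 22  [terminal]
45. n19.env = 30  [c.cnt * -1 + 52]
46. n19.mk = "nqn"  ["n" ++ h.ok]
47. n22.val = 21  [S.val * 3]
48. n22.depth = "zw"  ["zw"]
49. n23.fin = true  [terminal]
50. n24.cnt = -3  [terminal]
51. n22.env = -7  [(if f.fin then A.val else c.cnt) - 28]
52. n22.mk = "qzw"  ["q" ++ A.depth]
53. n25.lim = 16  [A₀.env - 14]
54. n25.ok = "zqzw"  ["z" ++ A₁.mk]
55. n26.cnt = 10  [terminal]
56. n27.lab = "qx"  [terminal]
57. n25.idx = true  [E.lim > 15]
58. n25.lab = "vqx"  ["v" ++ b.lab]
59. n18.off = false  [E.idx == false]
60. n18.lab = "qzwz"  [A₁.mk ++ "z"]
61. n18.cnt = -9  [(if E.idx then A₀.env else S.val) - 39]
62. n0.off = false  [E.idx and S₁.off]
63. n0.lab = "kzzq"  ["k" ++ E.lab]
64. n0.cnt = 25  [25]

-9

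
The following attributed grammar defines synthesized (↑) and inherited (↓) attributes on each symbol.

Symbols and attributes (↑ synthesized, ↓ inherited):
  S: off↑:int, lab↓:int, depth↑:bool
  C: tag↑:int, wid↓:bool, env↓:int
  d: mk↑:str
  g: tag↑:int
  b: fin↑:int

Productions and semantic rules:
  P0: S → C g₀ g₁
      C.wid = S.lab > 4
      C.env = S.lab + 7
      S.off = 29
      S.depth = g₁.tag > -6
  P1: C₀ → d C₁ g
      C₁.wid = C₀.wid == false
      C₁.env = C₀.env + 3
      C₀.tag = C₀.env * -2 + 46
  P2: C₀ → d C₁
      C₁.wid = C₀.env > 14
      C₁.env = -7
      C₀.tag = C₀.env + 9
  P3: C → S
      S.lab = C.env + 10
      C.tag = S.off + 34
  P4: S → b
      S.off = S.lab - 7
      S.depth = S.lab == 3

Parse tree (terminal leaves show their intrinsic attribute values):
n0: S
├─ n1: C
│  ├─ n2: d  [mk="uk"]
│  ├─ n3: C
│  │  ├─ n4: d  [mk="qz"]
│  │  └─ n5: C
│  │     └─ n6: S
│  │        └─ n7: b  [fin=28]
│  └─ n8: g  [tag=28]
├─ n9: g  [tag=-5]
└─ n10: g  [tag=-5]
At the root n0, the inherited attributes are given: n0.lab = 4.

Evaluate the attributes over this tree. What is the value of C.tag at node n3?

1. n0.lab = 4  [given at root]
2. n1.wid = false  [S.lab > 4]
3. n1.env = 11  [S.lab + 7]
4. n2.mk = "uk"  [terminal]
5. n3.wid = true  [C₀.wid == false]
6. n3.env = 14  [C₀.env + 3]
7. n4.mk = "qz"  [terminal]
8. n5.wid = false  [C₀.env > 14]
9. n5.env = -7  [-7]
10. n6.lab = 3  [C.env + 10]
11. n7.fin = 28  [terminal]
12. n6.off = -4  [S.lab - 7]
13. n6.depth = true  [S.lab == 3]
14. n5.tag = 30  [S.off + 34]
15. n3.tag = 23  [C₀.env + 9]
16. n8.tag = 28  [terminal]
17. n1.tag = 24  [C₀.env * -2 + 46]
18. n9.tag = -5  [terminal]
19. n10.tag = -5  [terminal]
20. n0.off = 29  [29]
21. n0.depth = true  [g₁.tag > -6]

23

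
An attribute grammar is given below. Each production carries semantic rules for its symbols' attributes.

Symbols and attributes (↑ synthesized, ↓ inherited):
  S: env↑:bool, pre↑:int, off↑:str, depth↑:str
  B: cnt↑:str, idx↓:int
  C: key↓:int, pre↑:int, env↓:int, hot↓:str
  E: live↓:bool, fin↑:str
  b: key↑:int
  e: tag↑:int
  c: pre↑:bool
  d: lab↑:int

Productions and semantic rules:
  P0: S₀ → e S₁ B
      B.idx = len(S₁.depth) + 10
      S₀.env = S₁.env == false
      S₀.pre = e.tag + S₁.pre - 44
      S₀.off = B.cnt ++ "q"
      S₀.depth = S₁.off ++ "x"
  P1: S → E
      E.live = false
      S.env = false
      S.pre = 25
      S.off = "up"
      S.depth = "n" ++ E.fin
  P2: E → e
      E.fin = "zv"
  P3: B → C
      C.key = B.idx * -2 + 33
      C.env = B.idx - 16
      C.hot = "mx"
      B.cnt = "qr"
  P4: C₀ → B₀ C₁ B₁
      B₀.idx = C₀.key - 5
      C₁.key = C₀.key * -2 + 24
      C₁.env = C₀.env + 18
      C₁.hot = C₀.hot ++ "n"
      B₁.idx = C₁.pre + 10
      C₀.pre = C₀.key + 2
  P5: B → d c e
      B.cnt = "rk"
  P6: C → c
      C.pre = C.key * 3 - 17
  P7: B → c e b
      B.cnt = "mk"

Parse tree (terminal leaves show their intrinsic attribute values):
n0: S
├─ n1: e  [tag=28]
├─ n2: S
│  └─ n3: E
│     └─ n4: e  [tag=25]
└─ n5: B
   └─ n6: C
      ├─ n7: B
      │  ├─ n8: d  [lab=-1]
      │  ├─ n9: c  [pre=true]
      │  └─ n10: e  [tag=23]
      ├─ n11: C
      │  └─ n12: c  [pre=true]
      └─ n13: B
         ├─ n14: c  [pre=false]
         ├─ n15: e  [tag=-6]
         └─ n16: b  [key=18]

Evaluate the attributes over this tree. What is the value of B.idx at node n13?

23

1. n1.tag = 28  [terminal]
2. n3.live = false  [false]
3. n4.tag = 25  [terminal]
4. n3.fin = "zv"  ["zv"]
5. n2.env = false  [false]
6. n2.pre = 25  [25]
7. n2.off = "up"  ["up"]
8. n2.depth = "nzv"  ["n" ++ E.fin]
9. n5.idx = 13  [len(S₁.depth) + 10]
10. n6.key = 7  [B.idx * -2 + 33]
11. n6.env = -3  [B.idx - 16]
12. n6.hot = "mx"  ["mx"]
13. n7.idx = 2  [C₀.key - 5]
14. n8.lab = -1  [terminal]
15. n9.pre = true  [terminal]
16. n10.tag = 23  [terminal]
17. n7.cnt = "rk"  ["rk"]
18. n11.key = 10  [C₀.key * -2 + 24]
19. n11.env = 15  [C₀.env + 18]
20. n11.hot = "mxn"  [C₀.hot ++ "n"]
21. n12.pre = true  [terminal]
22. n11.pre = 13  [C.key * 3 - 17]
23. n13.idx = 23  [C₁.pre + 10]
24. n14.pre = false  [terminal]
25. n15.tag = -6  [terminal]
26. n16.key = 18  [terminal]
27. n13.cnt = "mk"  ["mk"]
28. n6.pre = 9  [C₀.key + 2]
29. n5.cnt = "qr"  ["qr"]
30. n0.env = true  [S₁.env == false]
31. n0.pre = 9  [e.tag + S₁.pre - 44]
32. n0.off = "qrq"  [B.cnt ++ "q"]
33. n0.depth = "upx"  [S₁.off ++ "x"]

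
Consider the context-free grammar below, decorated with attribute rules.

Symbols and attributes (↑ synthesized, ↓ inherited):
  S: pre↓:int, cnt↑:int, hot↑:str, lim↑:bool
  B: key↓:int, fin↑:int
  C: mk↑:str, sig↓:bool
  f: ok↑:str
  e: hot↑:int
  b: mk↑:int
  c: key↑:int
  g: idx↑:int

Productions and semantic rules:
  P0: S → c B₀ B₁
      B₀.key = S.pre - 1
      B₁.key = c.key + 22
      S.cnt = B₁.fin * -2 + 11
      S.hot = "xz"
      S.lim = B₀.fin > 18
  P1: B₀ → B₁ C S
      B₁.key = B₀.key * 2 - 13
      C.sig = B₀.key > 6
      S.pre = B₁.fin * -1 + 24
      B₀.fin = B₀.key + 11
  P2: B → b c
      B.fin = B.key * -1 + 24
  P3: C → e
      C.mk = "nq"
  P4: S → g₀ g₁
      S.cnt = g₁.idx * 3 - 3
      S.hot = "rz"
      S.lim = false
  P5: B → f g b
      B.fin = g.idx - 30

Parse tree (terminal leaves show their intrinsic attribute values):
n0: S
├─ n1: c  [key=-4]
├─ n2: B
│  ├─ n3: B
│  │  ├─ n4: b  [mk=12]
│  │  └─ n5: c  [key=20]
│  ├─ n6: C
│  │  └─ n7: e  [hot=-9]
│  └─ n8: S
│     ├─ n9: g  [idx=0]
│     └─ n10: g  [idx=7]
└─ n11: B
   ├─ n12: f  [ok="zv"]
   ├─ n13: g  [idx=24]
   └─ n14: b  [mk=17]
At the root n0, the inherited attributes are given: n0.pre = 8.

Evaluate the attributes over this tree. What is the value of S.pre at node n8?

1. n0.pre = 8  [given at root]
2. n1.key = -4  [terminal]
3. n2.key = 7  [S.pre - 1]
4. n3.key = 1  [B₀.key * 2 - 13]
5. n4.mk = 12  [terminal]
6. n5.key = 20  [terminal]
7. n3.fin = 23  [B.key * -1 + 24]
8. n6.sig = true  [B₀.key > 6]
9. n7.hot = -9  [terminal]
10. n6.mk = "nq"  ["nq"]
11. n8.pre = 1  [B₁.fin * -1 + 24]
12. n9.idx = 0  [terminal]
13. n10.idx = 7  [terminal]
14. n8.cnt = 18  [g₁.idx * 3 - 3]
15. n8.hot = "rz"  ["rz"]
16. n8.lim = false  [false]
17. n2.fin = 18  [B₀.key + 11]
18. n11.key = 18  [c.key + 22]
19. n12.ok = "zv"  [terminal]
20. n13.idx = 24  [terminal]
21. n14.mk = 17  [terminal]
22. n11.fin = -6  [g.idx - 30]
23. n0.cnt = 23  [B₁.fin * -2 + 11]
24. n0.hot = "xz"  ["xz"]
25. n0.lim = false  [B₀.fin > 18]

1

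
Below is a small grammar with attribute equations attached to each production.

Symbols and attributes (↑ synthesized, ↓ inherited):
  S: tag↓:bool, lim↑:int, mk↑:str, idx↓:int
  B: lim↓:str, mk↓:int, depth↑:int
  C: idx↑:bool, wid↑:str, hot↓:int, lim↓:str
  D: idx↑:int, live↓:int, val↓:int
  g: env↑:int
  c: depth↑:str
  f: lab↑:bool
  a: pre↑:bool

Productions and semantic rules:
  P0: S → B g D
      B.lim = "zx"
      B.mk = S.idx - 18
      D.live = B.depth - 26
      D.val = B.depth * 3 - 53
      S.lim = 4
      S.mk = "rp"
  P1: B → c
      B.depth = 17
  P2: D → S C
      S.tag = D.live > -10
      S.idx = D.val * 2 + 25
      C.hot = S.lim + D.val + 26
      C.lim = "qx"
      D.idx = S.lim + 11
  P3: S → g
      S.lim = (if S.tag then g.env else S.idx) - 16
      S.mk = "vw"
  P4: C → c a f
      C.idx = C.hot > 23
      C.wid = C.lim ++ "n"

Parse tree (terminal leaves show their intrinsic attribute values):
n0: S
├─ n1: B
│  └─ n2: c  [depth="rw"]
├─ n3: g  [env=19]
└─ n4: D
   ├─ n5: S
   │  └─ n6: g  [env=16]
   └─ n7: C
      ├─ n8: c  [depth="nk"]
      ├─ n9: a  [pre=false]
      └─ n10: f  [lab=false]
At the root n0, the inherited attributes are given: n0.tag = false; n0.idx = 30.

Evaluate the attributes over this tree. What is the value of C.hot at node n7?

1. n0.tag = false  [given at root]
2. n0.idx = 30  [given at root]
3. n1.lim = "zx"  ["zx"]
4. n1.mk = 12  [S.idx - 18]
5. n2.depth = "rw"  [terminal]
6. n1.depth = 17  [17]
7. n3.env = 19  [terminal]
8. n4.live = -9  [B.depth - 26]
9. n4.val = -2  [B.depth * 3 - 53]
10. n5.tag = true  [D.live > -10]
11. n5.idx = 21  [D.val * 2 + 25]
12. n6.env = 16  [terminal]
13. n5.lim = 0  [(if S.tag then g.env else S.idx) - 16]
14. n5.mk = "vw"  ["vw"]
15. n7.hot = 24  [S.lim + D.val + 26]
16. n7.lim = "qx"  ["qx"]
17. n8.depth = "nk"  [terminal]
18. n9.pre = false  [terminal]
19. n10.lab = false  [terminal]
20. n7.idx = true  [C.hot > 23]
21. n7.wid = "qxn"  [C.lim ++ "n"]
22. n4.idx = 11  [S.lim + 11]
23. n0.lim = 4  [4]
24. n0.mk = "rp"  ["rp"]

24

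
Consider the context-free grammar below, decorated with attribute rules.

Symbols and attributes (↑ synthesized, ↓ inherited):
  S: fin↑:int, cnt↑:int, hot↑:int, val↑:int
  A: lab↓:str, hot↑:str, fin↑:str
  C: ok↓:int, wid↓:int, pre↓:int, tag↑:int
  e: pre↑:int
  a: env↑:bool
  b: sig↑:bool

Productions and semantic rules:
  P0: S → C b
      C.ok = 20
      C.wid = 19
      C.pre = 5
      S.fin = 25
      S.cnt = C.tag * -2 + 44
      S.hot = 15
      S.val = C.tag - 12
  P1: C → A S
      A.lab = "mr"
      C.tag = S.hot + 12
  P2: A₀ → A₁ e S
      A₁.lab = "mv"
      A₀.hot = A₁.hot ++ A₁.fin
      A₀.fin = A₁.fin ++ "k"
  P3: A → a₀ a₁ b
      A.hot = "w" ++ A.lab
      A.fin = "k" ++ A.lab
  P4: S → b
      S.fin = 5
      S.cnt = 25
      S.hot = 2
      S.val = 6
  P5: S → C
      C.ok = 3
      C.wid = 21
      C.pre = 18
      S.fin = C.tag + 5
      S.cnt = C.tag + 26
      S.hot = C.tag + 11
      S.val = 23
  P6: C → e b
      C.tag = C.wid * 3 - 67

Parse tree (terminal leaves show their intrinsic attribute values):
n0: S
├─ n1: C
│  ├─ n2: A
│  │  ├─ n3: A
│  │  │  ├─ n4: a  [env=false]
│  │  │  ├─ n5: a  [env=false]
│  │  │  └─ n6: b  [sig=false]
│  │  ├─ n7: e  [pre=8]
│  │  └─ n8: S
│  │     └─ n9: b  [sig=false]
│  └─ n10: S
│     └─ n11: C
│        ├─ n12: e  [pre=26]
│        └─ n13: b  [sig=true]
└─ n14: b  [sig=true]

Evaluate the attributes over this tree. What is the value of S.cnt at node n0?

6

1. n1.ok = 20  [20]
2. n1.wid = 19  [19]
3. n1.pre = 5  [5]
4. n2.lab = "mr"  ["mr"]
5. n3.lab = "mv"  ["mv"]
6. n4.env = false  [terminal]
7. n5.env = false  [terminal]
8. n6.sig = false  [terminal]
9. n3.hot = "wmv"  ["w" ++ A.lab]
10. n3.fin = "kmv"  ["k" ++ A.lab]
11. n7.pre = 8  [terminal]
12. n9.sig = false  [terminal]
13. n8.fin = 5  [5]
14. n8.cnt = 25  [25]
15. n8.hot = 2  [2]
16. n8.val = 6  [6]
17. n2.hot = "wmvkmv"  [A₁.hot ++ A₁.fin]
18. n2.fin = "kmvk"  [A₁.fin ++ "k"]
19. n11.ok = 3  [3]
20. n11.wid = 21  [21]
21. n11.pre = 18  [18]
22. n12.pre = 26  [terminal]
23. n13.sig = true  [terminal]
24. n11.tag = -4  [C.wid * 3 - 67]
25. n10.fin = 1  [C.tag + 5]
26. n10.cnt = 22  [C.tag + 26]
27. n10.hot = 7  [C.tag + 11]
28. n10.val = 23  [23]
29. n1.tag = 19  [S.hot + 12]
30. n14.sig = true  [terminal]
31. n0.fin = 25  [25]
32. n0.cnt = 6  [C.tag * -2 + 44]
33. n0.hot = 15  [15]
34. n0.val = 7  [C.tag - 12]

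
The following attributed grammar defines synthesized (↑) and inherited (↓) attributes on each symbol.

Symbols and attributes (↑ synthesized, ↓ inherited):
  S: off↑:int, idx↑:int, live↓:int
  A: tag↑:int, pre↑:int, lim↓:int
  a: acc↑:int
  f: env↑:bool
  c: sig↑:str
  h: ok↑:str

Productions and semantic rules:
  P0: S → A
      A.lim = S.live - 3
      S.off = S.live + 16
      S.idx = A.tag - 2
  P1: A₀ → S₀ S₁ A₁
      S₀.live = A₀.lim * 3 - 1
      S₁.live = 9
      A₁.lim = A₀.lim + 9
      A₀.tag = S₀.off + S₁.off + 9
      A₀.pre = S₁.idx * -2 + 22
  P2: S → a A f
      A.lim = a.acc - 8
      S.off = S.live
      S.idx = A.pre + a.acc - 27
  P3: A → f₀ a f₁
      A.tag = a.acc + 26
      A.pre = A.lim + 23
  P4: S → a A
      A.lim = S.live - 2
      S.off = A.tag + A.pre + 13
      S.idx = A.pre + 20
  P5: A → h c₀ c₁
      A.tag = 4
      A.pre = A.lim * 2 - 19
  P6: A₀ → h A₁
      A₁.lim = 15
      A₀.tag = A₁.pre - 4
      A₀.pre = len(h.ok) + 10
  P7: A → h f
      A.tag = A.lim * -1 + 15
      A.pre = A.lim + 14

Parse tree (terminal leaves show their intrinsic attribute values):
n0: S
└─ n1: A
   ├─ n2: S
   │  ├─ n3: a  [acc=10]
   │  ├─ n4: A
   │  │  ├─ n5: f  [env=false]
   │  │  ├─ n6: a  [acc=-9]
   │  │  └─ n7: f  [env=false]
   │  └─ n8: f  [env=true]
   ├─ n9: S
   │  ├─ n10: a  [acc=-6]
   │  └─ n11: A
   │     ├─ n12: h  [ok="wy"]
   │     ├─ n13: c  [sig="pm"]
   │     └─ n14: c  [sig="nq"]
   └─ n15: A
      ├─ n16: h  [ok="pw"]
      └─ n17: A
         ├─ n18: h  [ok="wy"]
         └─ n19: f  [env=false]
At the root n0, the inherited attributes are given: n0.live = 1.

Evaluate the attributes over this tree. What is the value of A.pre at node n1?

-8

1. n0.live = 1  [given at root]
2. n1.lim = -2  [S.live - 3]
3. n2.live = -7  [A₀.lim * 3 - 1]
4. n3.acc = 10  [terminal]
5. n4.lim = 2  [a.acc - 8]
6. n5.env = false  [terminal]
7. n6.acc = -9  [terminal]
8. n7.env = false  [terminal]
9. n4.tag = 17  [a.acc + 26]
10. n4.pre = 25  [A.lim + 23]
11. n8.env = true  [terminal]
12. n2.off = -7  [S.live]
13. n2.idx = 8  [A.pre + a.acc - 27]
14. n9.live = 9  [9]
15. n10.acc = -6  [terminal]
16. n11.lim = 7  [S.live - 2]
17. n12.ok = "wy"  [terminal]
18. n13.sig = "pm"  [terminal]
19. n14.sig = "nq"  [terminal]
20. n11.tag = 4  [4]
21. n11.pre = -5  [A.lim * 2 - 19]
22. n9.off = 12  [A.tag + A.pre + 13]
23. n9.idx = 15  [A.pre + 20]
24. n15.lim = 7  [A₀.lim + 9]
25. n16.ok = "pw"  [terminal]
26. n17.lim = 15  [15]
27. n18.ok = "wy"  [terminal]
28. n19.env = false  [terminal]
29. n17.tag = 0  [A.lim * -1 + 15]
30. n17.pre = 29  [A.lim + 14]
31. n15.tag = 25  [A₁.pre - 4]
32. n15.pre = 12  [len(h.ok) + 10]
33. n1.tag = 14  [S₀.off + S₁.off + 9]
34. n1.pre = -8  [S₁.idx * -2 + 22]
35. n0.off = 17  [S.live + 16]
36. n0.idx = 12  [A.tag - 2]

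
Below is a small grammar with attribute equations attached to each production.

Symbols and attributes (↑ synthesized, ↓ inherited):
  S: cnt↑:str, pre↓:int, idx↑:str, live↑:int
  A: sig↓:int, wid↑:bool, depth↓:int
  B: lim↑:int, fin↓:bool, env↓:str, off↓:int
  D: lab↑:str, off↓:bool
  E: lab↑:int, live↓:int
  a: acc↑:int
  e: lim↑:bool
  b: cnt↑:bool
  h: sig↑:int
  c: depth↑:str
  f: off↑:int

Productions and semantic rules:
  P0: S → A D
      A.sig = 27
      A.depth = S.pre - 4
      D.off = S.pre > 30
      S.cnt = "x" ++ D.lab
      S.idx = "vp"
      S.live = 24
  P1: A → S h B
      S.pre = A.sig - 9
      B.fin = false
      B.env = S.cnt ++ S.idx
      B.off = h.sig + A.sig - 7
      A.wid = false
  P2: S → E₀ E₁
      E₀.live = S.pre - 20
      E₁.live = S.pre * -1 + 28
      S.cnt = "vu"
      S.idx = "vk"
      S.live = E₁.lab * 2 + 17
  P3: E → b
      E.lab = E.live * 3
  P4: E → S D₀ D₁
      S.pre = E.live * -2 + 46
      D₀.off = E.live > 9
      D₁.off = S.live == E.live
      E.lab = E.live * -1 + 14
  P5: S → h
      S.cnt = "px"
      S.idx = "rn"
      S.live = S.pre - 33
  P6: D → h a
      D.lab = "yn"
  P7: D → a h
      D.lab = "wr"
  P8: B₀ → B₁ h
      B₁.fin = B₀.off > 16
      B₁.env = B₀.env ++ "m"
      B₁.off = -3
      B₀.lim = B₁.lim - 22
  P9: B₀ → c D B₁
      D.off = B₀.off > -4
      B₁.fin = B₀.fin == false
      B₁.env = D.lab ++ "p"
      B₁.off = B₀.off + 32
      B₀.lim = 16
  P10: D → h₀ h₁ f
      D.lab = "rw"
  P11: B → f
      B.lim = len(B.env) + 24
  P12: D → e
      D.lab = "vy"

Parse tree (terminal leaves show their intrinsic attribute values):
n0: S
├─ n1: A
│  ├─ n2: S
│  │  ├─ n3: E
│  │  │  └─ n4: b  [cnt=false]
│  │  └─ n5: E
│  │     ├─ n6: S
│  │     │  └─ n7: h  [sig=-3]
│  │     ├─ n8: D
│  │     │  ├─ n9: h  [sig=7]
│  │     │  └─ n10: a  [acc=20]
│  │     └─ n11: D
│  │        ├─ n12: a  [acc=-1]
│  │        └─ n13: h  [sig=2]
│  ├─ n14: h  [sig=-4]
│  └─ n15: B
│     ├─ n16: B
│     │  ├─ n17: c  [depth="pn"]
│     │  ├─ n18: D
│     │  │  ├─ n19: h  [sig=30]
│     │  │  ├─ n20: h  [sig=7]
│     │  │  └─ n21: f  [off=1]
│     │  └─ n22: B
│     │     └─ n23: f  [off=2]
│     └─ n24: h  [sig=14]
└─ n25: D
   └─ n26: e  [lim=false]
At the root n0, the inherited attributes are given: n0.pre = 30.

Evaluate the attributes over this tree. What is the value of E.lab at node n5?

4

1. n0.pre = 30  [given at root]
2. n1.sig = 27  [27]
3. n1.depth = 26  [S.pre - 4]
4. n2.pre = 18  [A.sig - 9]
5. n3.live = -2  [S.pre - 20]
6. n4.cnt = false  [terminal]
7. n3.lab = -6  [E.live * 3]
8. n5.live = 10  [S.pre * -1 + 28]
9. n6.pre = 26  [E.live * -2 + 46]
10. n7.sig = -3  [terminal]
11. n6.cnt = "px"  ["px"]
12. n6.idx = "rn"  ["rn"]
13. n6.live = -7  [S.pre - 33]
14. n8.off = true  [E.live > 9]
15. n9.sig = 7  [terminal]
16. n10.acc = 20  [terminal]
17. n8.lab = "yn"  ["yn"]
18. n11.off = false  [S.live == E.live]
19. n12.acc = -1  [terminal]
20. n13.sig = 2  [terminal]
21. n11.lab = "wr"  ["wr"]
22. n5.lab = 4  [E.live * -1 + 14]
23. n2.cnt = "vu"  ["vu"]
24. n2.idx = "vk"  ["vk"]
25. n2.live = 25  [E₁.lab * 2 + 17]
26. n14.sig = -4  [terminal]
27. n15.fin = false  [false]
28. n15.env = "vuvk"  [S.cnt ++ S.idx]
29. n15.off = 16  [h.sig + A.sig - 7]
30. n16.fin = false  [B₀.off > 16]
31. n16.env = "vuvkm"  [B₀.env ++ "m"]
32. n16.off = -3  [-3]
33. n17.depth = "pn"  [terminal]
34. n18.off = true  [B₀.off > -4]
35. n19.sig = 30  [terminal]
36. n20.sig = 7  [terminal]
37. n21.off = 1  [terminal]
38. n18.lab = "rw"  ["rw"]
39. n22.fin = true  [B₀.fin == false]
40. n22.env = "rwp"  [D.lab ++ "p"]
41. n22.off = 29  [B₀.off + 32]
42. n23.off = 2  [terminal]
43. n22.lim = 27  [len(B.env) + 24]
44. n16.lim = 16  [16]
45. n24.sig = 14  [terminal]
46. n15.lim = -6  [B₁.lim - 22]
47. n1.wid = false  [false]
48. n25.off = false  [S.pre > 30]
49. n26.lim = false  [terminal]
50. n25.lab = "vy"  ["vy"]
51. n0.cnt = "xvy"  ["x" ++ D.lab]
52. n0.idx = "vp"  ["vp"]
53. n0.live = 24  [24]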